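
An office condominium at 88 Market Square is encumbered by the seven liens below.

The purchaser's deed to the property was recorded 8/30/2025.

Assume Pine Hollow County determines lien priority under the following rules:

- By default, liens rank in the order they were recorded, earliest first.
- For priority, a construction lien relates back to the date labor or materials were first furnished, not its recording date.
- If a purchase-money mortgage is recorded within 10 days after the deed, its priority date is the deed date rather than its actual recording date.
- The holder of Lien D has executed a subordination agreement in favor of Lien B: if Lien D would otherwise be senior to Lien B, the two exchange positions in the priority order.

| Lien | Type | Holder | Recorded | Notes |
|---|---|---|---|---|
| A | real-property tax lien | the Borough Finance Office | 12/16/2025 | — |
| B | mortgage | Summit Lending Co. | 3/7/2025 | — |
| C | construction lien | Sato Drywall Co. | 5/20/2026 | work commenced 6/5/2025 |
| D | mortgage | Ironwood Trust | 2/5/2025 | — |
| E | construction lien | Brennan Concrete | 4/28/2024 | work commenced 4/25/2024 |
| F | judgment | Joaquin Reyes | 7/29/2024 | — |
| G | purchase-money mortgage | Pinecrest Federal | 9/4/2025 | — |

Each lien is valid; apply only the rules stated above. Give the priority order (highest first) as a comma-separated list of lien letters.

E, F, B, D, C, G, A

Effective dates after the stated exceptions: C's effective date is 6/5/2025, when work began; E relates back to 4/25/2024 (work commenced); G's effective date is the deed date, 8/30/2025.
By effective date, earliest first: E (4/25/2024), F (7/29/2024), D (2/5/2025), B (3/7/2025), C (6/5/2025), G (8/30/2025), A (12/16/2025).
D would otherwise be senior to B, so under the subordination agreement D and B exchange positions.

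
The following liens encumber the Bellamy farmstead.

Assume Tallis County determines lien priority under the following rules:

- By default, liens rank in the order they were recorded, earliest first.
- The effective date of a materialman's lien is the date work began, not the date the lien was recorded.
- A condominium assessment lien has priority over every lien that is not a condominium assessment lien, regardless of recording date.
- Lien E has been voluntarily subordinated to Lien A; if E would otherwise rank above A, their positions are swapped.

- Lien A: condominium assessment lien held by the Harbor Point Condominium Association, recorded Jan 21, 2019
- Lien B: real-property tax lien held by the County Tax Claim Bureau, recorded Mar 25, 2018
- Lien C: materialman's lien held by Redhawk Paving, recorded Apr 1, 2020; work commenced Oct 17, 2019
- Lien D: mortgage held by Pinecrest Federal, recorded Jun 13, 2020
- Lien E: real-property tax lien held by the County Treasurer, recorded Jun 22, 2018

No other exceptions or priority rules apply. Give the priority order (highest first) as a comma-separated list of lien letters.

A, B, E, C, D

Adjusting effective dates: C's effective date is Oct 17, 2019, when work began.
A, as a condominium assessment lien, has superpriority and ranks first.
The other liens, earliest effective date first: B (Mar 25, 2018), E (Jun 22, 2018), C (Oct 17, 2019), D (Jun 13, 2020).
E already ranks below A; the subordination has no effect.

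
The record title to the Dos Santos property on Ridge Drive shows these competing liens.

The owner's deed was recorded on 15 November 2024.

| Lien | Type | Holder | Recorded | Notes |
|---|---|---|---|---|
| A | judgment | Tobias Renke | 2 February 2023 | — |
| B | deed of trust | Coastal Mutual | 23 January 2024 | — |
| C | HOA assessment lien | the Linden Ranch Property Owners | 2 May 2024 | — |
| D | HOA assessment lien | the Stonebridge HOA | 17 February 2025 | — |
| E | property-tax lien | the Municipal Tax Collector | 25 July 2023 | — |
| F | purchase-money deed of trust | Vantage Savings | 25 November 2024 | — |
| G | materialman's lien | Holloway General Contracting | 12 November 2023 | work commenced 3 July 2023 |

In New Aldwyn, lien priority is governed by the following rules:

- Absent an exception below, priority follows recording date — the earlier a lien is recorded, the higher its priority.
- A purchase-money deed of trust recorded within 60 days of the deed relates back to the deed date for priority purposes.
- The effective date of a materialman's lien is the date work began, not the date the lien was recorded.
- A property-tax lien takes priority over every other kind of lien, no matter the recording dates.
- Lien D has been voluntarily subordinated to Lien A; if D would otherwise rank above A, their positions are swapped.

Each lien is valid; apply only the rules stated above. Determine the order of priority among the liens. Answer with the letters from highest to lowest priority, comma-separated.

E, A, G, B, C, F, D

First, effective dates: F relates back to the deed date 15 November 2024; G is treated as recorded 3 July 2023, the work-commencement date.
E is a property-tax lien, so it outranks all other liens regardless of date.
Among the remaining liens, by effective date: A (2 February 2023), G (3 July 2023), B (23 January 2024), C (2 May 2024), F (15 November 2024), D (17 February 2025).
D is already junior to A, so the subordination agreement changes nothing.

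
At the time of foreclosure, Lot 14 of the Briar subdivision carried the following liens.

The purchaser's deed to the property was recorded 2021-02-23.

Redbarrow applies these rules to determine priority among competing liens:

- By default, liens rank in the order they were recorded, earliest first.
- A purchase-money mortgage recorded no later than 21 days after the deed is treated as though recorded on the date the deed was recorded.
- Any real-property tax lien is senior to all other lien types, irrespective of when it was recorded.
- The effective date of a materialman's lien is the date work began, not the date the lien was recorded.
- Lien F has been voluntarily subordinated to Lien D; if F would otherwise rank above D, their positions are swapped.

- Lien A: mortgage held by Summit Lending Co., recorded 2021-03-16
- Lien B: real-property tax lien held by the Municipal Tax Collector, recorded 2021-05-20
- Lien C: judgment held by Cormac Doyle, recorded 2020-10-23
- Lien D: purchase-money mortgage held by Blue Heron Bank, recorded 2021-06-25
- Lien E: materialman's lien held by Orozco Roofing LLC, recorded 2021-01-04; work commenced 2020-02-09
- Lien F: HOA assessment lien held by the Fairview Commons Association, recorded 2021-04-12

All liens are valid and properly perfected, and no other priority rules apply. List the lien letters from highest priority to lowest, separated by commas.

B, E, C, A, D, F

Effective dates: D missed the 21-day window (122 days after the deed), so its recording date stands; E relates back to 2020-02-09 (work commenced).
As a real-property tax lien, B is senior to every other lien.
Ordering the rest by effective date: E (2020-02-09), C (2020-10-23), A (2021-03-16), F (2021-04-12), D (2021-06-25).
F is senior to D before the subordination, so the two trade places.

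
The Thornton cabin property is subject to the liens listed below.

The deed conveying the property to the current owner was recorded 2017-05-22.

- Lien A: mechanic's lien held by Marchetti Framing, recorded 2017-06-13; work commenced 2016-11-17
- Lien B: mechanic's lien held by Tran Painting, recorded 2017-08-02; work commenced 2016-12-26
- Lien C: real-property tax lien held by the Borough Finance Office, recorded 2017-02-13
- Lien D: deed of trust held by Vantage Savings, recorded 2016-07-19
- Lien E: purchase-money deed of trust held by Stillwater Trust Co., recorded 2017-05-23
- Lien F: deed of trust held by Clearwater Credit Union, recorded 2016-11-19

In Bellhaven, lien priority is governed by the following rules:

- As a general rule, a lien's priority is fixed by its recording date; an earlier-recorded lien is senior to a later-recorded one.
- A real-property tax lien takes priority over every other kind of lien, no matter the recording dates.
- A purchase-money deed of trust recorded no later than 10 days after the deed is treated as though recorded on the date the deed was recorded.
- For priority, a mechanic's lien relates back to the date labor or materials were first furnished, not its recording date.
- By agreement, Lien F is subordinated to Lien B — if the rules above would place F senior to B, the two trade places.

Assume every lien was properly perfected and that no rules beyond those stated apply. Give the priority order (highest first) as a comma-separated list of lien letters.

Effective dates after the stated exceptions: A's effective date is 2016-11-17, when work began; B relates back to 2016-12-26 (work commenced); E's effective date is the deed date, 2017-05-22.
C is a real-property tax lien, so it outranks all other liens regardless of date.
Ordering the rest by effective date: D (2016-07-19), A (2016-11-17), F (2016-11-19), B (2016-12-26), E (2017-05-22).
F would otherwise be senior to B, so under the subordination agreement F and B exchange positions.

C, D, A, B, F, E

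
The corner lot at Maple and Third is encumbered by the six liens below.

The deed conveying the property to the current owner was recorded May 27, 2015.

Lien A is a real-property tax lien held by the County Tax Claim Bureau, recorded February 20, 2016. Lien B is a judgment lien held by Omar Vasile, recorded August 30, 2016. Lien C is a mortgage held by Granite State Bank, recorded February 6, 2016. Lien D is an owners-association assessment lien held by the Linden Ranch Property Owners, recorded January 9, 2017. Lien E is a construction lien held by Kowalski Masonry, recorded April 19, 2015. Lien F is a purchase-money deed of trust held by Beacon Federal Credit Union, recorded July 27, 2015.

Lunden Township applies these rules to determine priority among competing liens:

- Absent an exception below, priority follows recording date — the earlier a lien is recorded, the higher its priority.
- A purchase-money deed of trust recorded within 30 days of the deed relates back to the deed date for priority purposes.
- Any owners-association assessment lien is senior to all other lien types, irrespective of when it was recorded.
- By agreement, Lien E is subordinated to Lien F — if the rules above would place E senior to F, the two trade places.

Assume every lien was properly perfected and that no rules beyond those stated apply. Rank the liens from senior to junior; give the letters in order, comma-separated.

First, effective dates: F was recorded 61 days after the deed — beyond 30 days — so no relation-back applies.
As an owners-association assessment lien, D is senior to every other lien.
Among the remaining liens, by effective date: E (April 19, 2015), F (July 27, 2015), C (February 6, 2016), A (February 20, 2016), B (August 30, 2016).
E is senior to F before the subordination, so the two trade places.

D, F, E, C, A, B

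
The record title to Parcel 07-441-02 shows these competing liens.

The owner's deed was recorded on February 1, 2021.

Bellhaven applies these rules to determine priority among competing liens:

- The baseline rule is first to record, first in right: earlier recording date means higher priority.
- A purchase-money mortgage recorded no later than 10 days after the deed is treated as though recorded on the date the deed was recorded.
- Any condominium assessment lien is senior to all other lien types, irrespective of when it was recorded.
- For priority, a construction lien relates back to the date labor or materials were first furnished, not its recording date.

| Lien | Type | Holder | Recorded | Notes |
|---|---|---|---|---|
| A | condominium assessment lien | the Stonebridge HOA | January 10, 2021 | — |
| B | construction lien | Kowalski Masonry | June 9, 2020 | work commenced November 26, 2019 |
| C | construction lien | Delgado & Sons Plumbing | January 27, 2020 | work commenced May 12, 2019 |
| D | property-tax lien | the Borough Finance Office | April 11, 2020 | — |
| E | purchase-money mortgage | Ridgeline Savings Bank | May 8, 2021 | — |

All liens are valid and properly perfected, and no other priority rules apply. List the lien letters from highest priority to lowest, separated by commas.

A, C, B, D, E

First, effective dates: B relates back to November 26, 2019 (work commenced); C's effective date is May 12, 2019, when work began; E was recorded 96 days after the deed, outside the 10-day window, so it keeps its recording date.
As a condominium assessment lien, A is senior to every other lien.
Among the remaining liens, by effective date: C (May 12, 2019), B (November 26, 2019), D (April 11, 2020), E (May 8, 2021).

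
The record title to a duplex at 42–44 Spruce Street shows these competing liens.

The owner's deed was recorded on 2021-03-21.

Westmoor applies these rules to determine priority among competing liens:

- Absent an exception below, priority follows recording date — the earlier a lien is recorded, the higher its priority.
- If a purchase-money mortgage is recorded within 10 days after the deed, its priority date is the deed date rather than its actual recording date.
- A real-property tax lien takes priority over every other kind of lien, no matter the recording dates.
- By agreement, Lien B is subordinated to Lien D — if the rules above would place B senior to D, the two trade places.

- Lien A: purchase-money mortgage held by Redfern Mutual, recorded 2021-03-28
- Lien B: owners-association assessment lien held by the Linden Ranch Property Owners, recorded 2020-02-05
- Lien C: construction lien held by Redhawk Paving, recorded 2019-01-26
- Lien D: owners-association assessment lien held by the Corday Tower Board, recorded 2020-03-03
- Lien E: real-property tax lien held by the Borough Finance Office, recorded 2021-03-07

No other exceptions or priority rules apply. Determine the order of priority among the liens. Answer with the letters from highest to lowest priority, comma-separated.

E, C, D, B, A

Effective dates: A's effective date is the deed date, 2021-03-21.
E is a real-property tax lien and takes priority over every other lien.
Ordering the rest by effective date: C (2019-01-26), B (2020-02-05), D (2020-03-03), A (2021-03-21).
B would otherwise be senior to D, so under the subordination agreement B and D exchange positions.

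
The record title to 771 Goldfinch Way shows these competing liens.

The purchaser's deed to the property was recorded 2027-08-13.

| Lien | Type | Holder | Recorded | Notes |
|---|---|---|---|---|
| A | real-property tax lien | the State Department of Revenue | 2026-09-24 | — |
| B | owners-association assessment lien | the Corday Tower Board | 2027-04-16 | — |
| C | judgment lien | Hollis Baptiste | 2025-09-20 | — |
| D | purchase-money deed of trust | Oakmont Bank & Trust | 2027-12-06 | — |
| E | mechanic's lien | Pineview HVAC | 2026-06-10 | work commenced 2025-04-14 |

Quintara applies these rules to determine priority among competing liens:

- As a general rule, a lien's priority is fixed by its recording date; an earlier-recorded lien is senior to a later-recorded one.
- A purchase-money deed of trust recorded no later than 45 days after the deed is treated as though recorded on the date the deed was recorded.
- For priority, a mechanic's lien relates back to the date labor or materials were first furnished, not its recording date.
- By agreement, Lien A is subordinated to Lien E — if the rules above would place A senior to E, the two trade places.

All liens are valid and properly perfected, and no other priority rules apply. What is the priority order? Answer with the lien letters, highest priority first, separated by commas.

Effective dates: D was recorded 115 days after the deed — beyond 45 days — so no relation-back applies; E relates back to 2025-04-14 (work commenced).
By effective date, earliest first: E (2025-04-14), C (2025-09-20), A (2026-09-24), B (2027-04-16), D (2027-12-06).
A is already junior to E, so the subordination agreement changes nothing.

E, C, A, B, D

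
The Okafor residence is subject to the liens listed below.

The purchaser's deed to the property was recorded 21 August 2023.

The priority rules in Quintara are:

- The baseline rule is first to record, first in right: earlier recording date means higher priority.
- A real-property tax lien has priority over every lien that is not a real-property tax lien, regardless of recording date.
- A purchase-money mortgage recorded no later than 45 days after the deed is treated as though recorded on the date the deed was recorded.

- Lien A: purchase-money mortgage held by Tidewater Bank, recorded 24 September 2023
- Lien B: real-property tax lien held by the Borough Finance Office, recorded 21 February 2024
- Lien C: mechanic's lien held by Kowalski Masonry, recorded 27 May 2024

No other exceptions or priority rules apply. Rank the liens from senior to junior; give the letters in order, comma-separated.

B, A, C

Effective dates: A was recorded within the 45-day window, so its effective date is the deed date 21 August 2023.
B is a real-property tax lien and takes priority over every other lien.
Ordering the rest by effective date: A (21 August 2023), C (27 May 2024).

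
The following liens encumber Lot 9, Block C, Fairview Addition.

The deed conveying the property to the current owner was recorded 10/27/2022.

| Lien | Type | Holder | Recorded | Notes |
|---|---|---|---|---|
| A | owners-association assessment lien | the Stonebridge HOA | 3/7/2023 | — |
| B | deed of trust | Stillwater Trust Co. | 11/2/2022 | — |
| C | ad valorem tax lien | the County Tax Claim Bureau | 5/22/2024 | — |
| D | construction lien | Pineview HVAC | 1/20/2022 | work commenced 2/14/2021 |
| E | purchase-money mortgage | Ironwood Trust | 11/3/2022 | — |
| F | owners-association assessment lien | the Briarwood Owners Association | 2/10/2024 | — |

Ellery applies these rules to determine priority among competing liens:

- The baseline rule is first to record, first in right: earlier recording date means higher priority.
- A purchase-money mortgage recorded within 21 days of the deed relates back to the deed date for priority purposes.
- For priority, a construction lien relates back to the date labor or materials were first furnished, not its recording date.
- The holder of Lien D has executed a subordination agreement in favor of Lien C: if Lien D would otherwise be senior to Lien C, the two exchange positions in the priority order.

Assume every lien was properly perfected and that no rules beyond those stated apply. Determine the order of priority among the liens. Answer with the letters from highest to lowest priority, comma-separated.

Effective dates after the stated exceptions: D's effective date is 2/14/2021, when work began; E was recorded within the 21-day window, so its effective date is the deed date 10/27/2022.
Ordering by effective date: D (2/14/2021), E (10/27/2022), B (11/2/2022), A (3/7/2023), F (2/10/2024), C (5/22/2024).
The subordination applies — D was senior to C — so D and C swap.

C, E, B, A, F, D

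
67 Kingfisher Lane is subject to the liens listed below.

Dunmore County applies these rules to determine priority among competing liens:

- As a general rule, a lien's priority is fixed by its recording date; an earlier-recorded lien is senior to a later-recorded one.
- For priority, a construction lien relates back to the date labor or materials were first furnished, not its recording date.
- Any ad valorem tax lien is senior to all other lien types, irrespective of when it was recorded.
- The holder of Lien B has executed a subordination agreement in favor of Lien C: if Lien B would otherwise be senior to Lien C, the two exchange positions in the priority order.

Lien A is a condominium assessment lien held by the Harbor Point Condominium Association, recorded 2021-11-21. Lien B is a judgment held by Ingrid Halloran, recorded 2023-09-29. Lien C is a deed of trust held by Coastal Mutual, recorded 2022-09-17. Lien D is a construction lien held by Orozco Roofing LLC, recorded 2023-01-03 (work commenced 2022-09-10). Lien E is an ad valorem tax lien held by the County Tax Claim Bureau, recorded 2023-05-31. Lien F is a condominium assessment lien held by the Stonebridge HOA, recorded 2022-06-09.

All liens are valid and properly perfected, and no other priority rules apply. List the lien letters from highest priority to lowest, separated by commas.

E, A, F, D, C, B

Effective dates: D relates back to 2022-09-10 (work commenced).
E is an ad valorem tax lien, so it outranks all other liens regardless of date.
The other liens, earliest effective date first: A (2021-11-21), F (2022-06-09), D (2022-09-10), C (2022-09-17), B (2023-09-29).
B is already junior to C, so the subordination agreement changes nothing.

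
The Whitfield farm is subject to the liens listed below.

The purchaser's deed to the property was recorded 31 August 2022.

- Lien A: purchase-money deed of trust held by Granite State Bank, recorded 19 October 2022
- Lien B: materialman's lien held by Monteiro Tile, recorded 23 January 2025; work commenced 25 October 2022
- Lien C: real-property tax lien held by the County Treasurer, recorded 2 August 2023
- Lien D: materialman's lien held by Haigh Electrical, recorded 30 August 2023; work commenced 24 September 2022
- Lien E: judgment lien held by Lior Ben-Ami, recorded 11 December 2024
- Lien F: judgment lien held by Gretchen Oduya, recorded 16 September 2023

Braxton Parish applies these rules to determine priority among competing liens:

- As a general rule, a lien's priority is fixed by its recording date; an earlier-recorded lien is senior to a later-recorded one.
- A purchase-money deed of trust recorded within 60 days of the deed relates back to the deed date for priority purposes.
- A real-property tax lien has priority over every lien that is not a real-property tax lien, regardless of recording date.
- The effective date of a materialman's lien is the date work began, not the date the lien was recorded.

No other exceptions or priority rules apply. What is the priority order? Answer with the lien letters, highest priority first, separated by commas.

Effective dates: A was recorded within the 60-day window, so its effective date is the deed date 31 August 2022; B relates back to 25 October 2022 (work commenced); D is treated as recorded 24 September 2022, the work-commencement date.
C, as a real-property tax lien, has superpriority and ranks first.
Among the remaining liens, by effective date: A (31 August 2022), D (24 September 2022), B (25 October 2022), F (16 September 2023), E (11 December 2024).

C, A, D, B, F, E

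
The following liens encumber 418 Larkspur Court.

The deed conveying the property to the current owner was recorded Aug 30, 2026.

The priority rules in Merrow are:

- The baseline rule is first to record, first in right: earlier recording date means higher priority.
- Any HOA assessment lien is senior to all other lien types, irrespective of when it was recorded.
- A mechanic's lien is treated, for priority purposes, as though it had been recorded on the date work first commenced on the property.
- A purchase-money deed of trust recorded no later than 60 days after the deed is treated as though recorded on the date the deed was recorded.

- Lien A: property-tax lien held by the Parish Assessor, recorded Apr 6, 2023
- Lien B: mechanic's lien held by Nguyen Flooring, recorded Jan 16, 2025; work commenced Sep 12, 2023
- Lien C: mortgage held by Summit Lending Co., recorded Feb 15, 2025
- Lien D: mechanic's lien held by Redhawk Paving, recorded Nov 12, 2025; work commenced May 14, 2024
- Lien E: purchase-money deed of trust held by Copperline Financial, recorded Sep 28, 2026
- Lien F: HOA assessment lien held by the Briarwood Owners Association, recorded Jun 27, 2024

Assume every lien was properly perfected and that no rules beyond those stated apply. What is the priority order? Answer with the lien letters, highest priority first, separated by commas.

F, A, B, D, C, E

Adjusting effective dates: B is treated as recorded Sep 12, 2023, the work-commencement date; D's effective date is May 14, 2024, when work began; E relates back to the deed date Aug 30, 2026.
F is an HOA assessment lien and takes priority over every other lien.
Ordering the rest by effective date: A (Apr 6, 2023), B (Sep 12, 2023), D (May 14, 2024), C (Feb 15, 2025), E (Aug 30, 2026).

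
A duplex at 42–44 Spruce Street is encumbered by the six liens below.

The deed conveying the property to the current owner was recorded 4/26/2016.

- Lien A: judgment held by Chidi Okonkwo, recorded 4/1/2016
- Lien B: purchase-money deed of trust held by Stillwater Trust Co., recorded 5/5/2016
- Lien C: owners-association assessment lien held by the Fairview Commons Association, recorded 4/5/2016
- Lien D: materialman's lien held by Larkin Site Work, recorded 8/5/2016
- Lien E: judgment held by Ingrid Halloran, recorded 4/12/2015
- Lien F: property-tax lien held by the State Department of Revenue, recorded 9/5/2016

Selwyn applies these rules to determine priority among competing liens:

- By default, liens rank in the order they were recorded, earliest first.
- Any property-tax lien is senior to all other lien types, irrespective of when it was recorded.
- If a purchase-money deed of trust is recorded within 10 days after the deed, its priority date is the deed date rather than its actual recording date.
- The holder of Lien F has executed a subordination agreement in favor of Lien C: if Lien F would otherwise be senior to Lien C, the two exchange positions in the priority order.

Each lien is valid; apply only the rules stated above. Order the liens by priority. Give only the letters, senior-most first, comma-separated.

C, E, A, F, B, D

Effective dates after the stated exceptions: B's effective date is the deed date, 4/26/2016.
F, as a property-tax lien, has superpriority and ranks first.
Remaining liens by effective date: E (4/12/2015), A (4/1/2016), C (4/5/2016), B (4/26/2016), D (8/5/2016).
F is senior to C before the subordination, so the two trade places.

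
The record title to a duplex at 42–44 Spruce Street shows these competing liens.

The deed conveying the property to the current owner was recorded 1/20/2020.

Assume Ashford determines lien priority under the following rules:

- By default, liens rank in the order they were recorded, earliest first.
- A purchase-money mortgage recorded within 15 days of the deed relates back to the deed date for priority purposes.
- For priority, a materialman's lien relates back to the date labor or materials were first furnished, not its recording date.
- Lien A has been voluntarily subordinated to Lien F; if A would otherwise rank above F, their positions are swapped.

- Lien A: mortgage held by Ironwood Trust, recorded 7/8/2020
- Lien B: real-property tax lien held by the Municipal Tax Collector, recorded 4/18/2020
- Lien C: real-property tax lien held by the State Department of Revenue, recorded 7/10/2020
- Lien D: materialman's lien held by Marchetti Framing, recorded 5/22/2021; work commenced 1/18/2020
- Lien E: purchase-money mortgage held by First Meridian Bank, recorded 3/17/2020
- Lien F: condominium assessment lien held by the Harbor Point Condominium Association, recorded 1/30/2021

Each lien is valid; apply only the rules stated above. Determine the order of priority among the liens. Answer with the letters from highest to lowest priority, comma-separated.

D, E, B, F, C, A

Adjusting effective dates: D relates back to 1/18/2020 (work commenced); E was recorded 57 days after the deed — beyond 15 days — so no relation-back applies.
Sorted by effective date: D (1/18/2020), E (3/17/2020), B (4/18/2020), A (7/8/2020), C (7/10/2020), F (1/30/2021).
A is senior to F before the subordination, so the two trade places.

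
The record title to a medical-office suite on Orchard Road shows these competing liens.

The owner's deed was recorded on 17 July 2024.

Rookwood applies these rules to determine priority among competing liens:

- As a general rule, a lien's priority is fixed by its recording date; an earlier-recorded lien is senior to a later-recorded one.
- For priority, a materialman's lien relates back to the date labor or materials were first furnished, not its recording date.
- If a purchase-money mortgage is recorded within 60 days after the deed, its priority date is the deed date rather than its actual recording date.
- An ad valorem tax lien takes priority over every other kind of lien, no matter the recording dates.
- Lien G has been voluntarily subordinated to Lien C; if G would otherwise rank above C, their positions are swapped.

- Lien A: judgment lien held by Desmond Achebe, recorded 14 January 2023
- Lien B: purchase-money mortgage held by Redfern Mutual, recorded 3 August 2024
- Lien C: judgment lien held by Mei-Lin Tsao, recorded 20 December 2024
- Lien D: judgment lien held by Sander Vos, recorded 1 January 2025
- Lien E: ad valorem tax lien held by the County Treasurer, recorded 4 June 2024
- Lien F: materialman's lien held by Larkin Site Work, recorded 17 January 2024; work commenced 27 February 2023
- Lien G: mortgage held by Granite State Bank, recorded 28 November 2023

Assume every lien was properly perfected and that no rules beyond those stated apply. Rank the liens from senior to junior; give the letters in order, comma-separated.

Adjusting effective dates: B was recorded within the 60-day window, so its effective date is the deed date 17 July 2024; F relates back to 27 February 2023 (work commenced).
E is an ad valorem tax lien and takes priority over every other lien.
The other liens, earliest effective date first: A (14 January 2023), F (27 February 2023), G (28 November 2023), B (17 July 2024), C (20 December 2024), D (1 January 2025).
G would otherwise be senior to C, so under the subordination agreement G and C exchange positions.

E, A, F, C, B, G, D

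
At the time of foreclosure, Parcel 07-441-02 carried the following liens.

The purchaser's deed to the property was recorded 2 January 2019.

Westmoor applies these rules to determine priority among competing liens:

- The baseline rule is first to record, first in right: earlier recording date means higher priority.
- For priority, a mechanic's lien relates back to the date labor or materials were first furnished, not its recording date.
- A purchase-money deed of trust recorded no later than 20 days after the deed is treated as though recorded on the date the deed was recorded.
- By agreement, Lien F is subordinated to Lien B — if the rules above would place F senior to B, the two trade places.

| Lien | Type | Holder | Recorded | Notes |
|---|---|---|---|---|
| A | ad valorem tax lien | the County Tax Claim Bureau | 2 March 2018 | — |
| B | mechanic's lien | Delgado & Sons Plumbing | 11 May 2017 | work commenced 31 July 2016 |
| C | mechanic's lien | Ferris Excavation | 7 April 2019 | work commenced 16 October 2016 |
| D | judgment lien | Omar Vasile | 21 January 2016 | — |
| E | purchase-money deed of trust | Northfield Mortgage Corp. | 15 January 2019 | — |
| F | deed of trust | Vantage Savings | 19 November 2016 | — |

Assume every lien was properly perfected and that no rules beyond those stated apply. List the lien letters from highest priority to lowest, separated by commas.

D, B, C, F, A, E

Effective dates: B is treated as recorded 31 July 2016, the work-commencement date; C's effective date is 16 October 2016, when work began; E's effective date is the deed date, 2 January 2019.
Ordering by effective date: D (21 January 2016), B (31 July 2016), C (16 October 2016), F (19 November 2016), A (2 March 2018), E (2 January 2019).
F already ranks below B; the subordination has no effect.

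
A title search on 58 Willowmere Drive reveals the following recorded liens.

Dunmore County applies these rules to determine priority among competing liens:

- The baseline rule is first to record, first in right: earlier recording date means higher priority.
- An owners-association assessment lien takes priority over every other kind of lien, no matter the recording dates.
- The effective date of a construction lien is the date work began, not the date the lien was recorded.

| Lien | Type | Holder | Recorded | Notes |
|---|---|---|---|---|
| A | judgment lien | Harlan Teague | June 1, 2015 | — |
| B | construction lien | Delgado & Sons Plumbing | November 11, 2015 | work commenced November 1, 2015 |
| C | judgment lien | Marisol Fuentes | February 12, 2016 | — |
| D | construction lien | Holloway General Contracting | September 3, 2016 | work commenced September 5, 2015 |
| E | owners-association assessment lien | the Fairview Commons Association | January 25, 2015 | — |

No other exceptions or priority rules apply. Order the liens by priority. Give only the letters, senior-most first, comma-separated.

Adjusting effective dates: B's effective date is November 1, 2015, when work began; D's effective date is September 5, 2015, when work began.
E is an owners-association assessment lien, so it outranks all other liens regardless of date.
The other liens, earliest effective date first: A (June 1, 2015), D (September 5, 2015), B (November 1, 2015), C (February 12, 2016).

E, A, D, B, C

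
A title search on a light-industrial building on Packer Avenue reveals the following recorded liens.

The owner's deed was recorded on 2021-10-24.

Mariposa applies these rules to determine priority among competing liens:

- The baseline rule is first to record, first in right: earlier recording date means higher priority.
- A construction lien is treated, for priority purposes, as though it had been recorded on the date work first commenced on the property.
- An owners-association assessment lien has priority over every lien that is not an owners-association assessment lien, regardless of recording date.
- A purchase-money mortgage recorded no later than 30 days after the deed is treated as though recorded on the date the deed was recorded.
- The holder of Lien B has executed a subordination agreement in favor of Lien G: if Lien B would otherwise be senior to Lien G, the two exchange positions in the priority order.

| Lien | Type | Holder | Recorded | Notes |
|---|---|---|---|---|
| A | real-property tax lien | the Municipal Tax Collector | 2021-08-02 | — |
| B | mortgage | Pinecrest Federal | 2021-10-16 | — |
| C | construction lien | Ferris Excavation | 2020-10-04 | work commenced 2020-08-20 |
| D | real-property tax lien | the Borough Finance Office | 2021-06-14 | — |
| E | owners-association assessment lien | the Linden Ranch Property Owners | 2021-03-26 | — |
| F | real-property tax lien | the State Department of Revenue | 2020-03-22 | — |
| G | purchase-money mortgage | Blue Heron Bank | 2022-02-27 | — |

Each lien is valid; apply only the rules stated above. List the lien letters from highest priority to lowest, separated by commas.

E, F, C, D, A, G, B

Adjusting effective dates: C relates back to 2020-08-20 (work commenced); G was recorded 126 days after the deed, outside the 30-day window, so it keeps its recording date.
As an owners-association assessment lien, E is senior to every other lien.
Ordering the rest by effective date: F (2020-03-22), C (2020-08-20), D (2021-06-14), A (2021-08-02), B (2021-10-16), G (2022-02-27).
B would otherwise be senior to G, so under the subordination agreement B and G exchange positions.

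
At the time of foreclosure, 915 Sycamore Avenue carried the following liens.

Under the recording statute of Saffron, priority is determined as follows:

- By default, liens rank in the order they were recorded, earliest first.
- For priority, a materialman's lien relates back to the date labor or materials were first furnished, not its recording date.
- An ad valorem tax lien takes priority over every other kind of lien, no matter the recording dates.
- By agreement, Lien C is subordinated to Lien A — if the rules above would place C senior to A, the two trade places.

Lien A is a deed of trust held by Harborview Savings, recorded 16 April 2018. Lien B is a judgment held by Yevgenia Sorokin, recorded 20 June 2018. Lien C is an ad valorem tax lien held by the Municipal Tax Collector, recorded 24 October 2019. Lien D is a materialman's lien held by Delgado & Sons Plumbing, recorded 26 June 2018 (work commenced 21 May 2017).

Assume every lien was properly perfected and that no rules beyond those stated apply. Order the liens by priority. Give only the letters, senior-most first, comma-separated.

Effective dates after the stated exceptions: D relates back to 21 May 2017 (work commenced).
C is an ad valorem tax lien, so it outranks all other liens regardless of date.
Ordering the rest by effective date: D (21 May 2017), A (16 April 2018), B (20 June 2018).
The subordination applies — C was senior to A — so C and A swap.

A, D, C, B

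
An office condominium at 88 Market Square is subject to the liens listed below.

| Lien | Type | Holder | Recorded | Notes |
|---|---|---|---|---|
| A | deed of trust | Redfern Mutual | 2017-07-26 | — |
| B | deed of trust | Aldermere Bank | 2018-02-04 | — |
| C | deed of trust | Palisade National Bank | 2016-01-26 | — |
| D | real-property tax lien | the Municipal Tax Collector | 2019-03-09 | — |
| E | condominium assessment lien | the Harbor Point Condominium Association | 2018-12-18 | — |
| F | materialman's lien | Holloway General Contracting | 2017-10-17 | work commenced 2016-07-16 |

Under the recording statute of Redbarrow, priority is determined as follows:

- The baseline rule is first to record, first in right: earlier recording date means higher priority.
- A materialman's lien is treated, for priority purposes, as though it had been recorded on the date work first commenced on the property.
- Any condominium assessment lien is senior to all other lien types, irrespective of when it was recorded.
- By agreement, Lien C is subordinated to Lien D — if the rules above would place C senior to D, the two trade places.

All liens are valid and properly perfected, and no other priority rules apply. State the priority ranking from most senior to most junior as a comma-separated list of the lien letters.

Effective dates after the stated exceptions: F's effective date is 2016-07-16, when work began.
E is a condominium assessment lien and takes priority over every other lien.
Among the remaining liens, by effective date: C (2016-01-26), F (2016-07-16), A (2017-07-26), B (2018-02-04), D (2019-03-09).
Because C would otherwise rank above D, the subordination swaps them.

E, D, F, A, B, C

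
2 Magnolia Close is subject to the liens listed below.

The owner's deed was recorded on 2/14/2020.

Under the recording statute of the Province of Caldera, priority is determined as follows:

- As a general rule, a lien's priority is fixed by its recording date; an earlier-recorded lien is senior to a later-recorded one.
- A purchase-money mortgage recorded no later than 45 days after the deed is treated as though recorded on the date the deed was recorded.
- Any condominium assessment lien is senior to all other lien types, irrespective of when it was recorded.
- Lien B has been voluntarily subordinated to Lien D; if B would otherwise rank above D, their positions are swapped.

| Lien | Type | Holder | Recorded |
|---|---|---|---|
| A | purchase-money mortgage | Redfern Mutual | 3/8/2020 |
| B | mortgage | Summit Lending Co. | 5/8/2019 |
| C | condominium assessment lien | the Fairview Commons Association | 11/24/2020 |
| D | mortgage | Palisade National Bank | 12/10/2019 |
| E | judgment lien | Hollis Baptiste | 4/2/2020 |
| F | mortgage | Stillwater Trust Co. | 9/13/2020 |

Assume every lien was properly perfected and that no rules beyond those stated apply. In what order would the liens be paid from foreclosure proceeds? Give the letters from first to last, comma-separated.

C, D, B, A, E, F

First, effective dates: A was recorded within the 45-day window, so its effective date is the deed date 2/14/2020.
C, as a condominium assessment lien, has superpriority and ranks first.
Remaining liens by effective date: B (5/8/2019), D (12/10/2019), A (2/14/2020), E (4/2/2020), F (9/13/2020).
Because B would otherwise rank above D, the subordination swaps them.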